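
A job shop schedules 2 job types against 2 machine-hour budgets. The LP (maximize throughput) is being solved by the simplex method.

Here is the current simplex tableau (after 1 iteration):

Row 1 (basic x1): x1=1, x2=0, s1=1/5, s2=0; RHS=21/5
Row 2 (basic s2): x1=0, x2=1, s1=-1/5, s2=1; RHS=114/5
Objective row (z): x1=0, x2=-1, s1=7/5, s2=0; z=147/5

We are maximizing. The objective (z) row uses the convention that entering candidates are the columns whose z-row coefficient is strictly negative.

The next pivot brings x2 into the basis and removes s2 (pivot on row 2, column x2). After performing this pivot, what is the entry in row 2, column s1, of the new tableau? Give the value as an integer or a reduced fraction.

-1/5

Pivot element is row 2, column x2: 1.
Normalize row 2: new (row 2, s1) = (-1/5)/1 = -1/5.
Row 2 is the pivot row, so the entry is -1/5.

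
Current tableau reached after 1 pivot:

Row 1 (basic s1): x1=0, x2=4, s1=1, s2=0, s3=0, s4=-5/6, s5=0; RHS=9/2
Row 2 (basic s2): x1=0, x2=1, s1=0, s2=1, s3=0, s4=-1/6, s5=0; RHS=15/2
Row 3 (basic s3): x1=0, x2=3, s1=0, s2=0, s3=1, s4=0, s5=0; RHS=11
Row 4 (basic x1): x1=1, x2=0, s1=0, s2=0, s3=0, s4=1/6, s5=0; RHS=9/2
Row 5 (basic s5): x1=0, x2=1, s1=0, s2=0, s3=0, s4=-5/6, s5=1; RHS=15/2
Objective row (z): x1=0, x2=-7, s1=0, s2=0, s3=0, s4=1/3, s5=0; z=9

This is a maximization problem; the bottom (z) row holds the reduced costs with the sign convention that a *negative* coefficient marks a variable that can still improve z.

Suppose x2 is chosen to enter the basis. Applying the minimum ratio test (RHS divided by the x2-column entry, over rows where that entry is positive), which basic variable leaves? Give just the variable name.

Ratios: row 1 (s1): (9/2)/4 = 9/8; row 2 (s2): (15/2)/1 = 15/2; row 3 (s3): 11/3 = 11/3; row 4 (x1): entry 0 ≤ 0, skip; row 5 (s5): (15/2)/1 = 15/2.
Minimum ratio 9/8 is in the s1 row, so s1 leaves.

s1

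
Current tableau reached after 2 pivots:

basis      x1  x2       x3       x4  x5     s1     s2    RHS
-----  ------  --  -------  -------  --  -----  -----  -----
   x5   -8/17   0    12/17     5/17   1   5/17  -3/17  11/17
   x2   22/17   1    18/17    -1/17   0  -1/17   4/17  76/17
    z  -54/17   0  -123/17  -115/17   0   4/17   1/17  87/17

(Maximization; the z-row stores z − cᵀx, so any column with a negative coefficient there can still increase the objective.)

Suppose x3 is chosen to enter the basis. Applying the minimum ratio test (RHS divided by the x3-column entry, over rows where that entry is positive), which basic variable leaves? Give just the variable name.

Ratios: row 1 (x5): (11/17)/(12/17) = 11/12; row 2 (x2): (76/17)/(18/17) = 38/9.
Minimum ratio 11/12 is in the x5 row, so x5 leaves.

x5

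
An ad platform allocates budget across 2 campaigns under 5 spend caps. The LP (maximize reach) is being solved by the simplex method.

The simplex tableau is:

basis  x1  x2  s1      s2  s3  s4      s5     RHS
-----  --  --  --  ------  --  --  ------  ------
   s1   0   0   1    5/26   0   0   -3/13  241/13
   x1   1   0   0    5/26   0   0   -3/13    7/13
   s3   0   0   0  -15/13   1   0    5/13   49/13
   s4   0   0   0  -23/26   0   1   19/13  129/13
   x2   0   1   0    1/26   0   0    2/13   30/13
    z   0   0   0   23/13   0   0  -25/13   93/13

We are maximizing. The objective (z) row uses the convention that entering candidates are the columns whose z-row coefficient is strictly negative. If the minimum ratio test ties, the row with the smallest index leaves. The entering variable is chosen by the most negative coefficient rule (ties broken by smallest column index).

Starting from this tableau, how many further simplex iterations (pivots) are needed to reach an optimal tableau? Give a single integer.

1

pivot: s5 in, s4 out → z = 384/19
No improving column remains; optimal.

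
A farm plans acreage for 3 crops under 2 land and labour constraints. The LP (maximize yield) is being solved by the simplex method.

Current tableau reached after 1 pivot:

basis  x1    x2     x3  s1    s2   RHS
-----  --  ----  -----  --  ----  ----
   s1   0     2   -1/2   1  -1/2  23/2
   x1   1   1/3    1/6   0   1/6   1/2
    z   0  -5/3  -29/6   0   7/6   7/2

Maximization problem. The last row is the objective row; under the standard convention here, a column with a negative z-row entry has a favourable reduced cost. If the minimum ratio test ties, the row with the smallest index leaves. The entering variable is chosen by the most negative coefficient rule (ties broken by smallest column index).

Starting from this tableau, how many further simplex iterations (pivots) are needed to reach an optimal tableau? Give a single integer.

1

pivot: x3 in, x1 out → z = 18
No improving column remains; optimal.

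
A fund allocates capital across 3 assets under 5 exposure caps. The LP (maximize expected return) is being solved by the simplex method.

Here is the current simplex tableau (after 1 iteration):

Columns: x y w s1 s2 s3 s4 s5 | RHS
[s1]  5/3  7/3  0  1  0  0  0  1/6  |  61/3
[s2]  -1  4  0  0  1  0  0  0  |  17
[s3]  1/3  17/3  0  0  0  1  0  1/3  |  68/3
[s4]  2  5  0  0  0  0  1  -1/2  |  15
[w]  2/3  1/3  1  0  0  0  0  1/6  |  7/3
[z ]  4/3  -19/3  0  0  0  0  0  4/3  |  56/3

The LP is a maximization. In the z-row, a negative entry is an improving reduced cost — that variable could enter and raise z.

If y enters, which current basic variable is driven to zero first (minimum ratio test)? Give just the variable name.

s4

Ratios: row 1 (s1): (61/3)/(7/3) = 61/7; row 2 (s2): 17/4 = 17/4; row 3 (s3): (68/3)/(17/3) = 4; row 4 (s4): 15/5 = 3; row 5 (w): (7/3)/(1/3) = 7.
Minimum ratio 3 is in the s4 row, so s4 leaves.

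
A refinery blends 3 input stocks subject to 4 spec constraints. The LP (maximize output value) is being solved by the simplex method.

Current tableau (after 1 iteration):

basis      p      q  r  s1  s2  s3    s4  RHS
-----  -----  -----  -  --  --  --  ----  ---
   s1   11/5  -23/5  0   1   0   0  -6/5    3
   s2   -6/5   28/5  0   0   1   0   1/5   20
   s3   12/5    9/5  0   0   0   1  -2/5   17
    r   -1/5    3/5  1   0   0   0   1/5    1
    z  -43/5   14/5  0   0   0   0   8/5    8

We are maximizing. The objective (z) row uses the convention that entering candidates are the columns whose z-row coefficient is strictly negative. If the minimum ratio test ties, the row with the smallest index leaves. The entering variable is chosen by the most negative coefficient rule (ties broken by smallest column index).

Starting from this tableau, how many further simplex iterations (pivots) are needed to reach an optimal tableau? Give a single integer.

3

pivot: p in, s1 out → z = 217/11
pivot: q in, s3 out → z = 3772/75
pivot: s4 in, r out → z = 324/5
No improving column remains; optimal.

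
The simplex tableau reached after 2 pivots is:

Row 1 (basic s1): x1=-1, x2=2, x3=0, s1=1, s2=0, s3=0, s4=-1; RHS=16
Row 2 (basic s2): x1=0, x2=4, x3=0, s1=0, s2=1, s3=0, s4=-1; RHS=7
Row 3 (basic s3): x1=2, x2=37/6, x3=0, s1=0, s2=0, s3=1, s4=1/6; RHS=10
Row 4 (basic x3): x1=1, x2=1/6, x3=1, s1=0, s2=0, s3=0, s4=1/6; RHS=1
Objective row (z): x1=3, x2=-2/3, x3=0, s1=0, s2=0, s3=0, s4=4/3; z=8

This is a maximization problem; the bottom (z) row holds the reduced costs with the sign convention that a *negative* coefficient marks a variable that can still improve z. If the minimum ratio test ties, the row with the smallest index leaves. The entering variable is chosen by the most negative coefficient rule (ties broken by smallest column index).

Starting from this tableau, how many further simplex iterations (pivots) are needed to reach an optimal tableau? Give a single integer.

pivot: x2 in, s3 out → z = 336/37
No improving column remains; optimal.

1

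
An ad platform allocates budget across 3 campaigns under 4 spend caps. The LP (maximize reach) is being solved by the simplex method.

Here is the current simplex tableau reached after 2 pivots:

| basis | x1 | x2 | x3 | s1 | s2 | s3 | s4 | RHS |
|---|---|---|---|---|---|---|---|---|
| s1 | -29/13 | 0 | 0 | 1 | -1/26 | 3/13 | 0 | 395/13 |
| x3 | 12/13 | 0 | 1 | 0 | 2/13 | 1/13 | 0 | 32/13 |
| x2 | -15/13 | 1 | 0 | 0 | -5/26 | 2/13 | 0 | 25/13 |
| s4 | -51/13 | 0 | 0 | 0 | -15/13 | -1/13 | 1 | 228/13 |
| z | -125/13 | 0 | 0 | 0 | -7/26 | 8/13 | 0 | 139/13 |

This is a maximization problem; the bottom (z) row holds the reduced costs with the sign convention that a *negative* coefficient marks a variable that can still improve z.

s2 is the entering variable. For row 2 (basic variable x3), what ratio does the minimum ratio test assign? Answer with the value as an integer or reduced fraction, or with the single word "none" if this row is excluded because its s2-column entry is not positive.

16

Ratio = RHS / (s2 entry) = (32/13) / (2/13) = 16.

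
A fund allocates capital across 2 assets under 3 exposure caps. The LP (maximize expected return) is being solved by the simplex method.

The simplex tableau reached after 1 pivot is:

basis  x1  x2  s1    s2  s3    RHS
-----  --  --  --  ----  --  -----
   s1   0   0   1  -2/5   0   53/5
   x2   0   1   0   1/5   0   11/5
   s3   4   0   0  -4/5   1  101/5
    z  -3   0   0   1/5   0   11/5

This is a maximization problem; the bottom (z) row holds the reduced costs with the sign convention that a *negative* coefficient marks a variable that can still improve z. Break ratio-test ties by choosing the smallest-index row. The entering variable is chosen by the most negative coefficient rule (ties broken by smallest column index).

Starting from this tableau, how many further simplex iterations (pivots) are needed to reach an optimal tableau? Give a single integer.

2

pivot: x1 in, s3 out → z = 347/20
pivot: s2 in, x2 out → z = 87/4
No improving column remains; optimal.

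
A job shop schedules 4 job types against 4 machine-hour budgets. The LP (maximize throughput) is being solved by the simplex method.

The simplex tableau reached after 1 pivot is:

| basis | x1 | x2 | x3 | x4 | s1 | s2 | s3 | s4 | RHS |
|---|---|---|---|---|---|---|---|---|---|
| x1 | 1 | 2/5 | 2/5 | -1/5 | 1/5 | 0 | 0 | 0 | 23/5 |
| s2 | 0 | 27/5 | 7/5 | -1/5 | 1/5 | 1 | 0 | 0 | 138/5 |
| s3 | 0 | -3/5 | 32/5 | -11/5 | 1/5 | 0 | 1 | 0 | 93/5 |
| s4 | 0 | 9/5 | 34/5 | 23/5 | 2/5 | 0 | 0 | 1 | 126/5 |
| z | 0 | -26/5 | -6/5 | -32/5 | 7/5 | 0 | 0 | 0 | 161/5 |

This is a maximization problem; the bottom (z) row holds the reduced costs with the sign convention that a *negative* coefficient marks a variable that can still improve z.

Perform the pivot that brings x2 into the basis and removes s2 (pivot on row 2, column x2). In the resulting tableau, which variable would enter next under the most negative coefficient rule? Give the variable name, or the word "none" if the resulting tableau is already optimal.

x4

Pivot element 27/5. New z-row = old z-row − (-26/5)·(row 2/(27/5)).
Updated z-row coefficients: x1: 0, x2: 0, x3: 4/27, x4: -178/27, s1: 43/27, s2: 26/27, s3: 0, s4: 0.
The most negative is -178/27 in column x4, so x4 would enter next.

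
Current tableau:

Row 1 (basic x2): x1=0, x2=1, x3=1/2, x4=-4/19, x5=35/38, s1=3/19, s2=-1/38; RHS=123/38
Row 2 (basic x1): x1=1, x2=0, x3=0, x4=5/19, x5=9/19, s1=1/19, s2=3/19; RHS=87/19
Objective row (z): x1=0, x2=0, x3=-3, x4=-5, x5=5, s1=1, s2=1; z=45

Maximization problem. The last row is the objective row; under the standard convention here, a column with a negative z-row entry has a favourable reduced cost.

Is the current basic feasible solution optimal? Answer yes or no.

no

Column x3 has objective-row coefficient -3, which is negative; an improving pivot exists, so not yet optimal.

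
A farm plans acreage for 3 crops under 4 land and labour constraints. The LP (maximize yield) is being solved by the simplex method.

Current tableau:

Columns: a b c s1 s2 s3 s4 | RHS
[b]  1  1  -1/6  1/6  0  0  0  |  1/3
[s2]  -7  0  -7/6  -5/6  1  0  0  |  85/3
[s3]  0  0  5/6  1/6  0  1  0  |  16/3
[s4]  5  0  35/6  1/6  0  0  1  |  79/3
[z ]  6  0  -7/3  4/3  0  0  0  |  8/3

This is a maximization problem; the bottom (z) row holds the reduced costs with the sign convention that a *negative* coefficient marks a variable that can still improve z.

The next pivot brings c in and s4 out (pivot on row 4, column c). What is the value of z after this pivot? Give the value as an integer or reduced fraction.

66/5

Minimum ratio for c: (79/3)/(35/6) = 158/35.
z changes by −(z-row coeff of c)·ratio = −(-7/3)·(158/35) = 158/15.
New z = 8/3 + (158/15) = 66/5.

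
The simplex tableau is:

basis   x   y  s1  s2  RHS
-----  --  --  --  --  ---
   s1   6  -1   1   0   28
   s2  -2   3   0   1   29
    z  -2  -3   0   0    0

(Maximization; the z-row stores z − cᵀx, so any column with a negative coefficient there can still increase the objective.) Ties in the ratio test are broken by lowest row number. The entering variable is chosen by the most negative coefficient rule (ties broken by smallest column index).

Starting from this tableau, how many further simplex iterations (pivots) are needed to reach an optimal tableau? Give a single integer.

pivot: y in, s2 out → z = 29
pivot: x in, s1 out → z = 229/4
No improving column remains; optimal.

2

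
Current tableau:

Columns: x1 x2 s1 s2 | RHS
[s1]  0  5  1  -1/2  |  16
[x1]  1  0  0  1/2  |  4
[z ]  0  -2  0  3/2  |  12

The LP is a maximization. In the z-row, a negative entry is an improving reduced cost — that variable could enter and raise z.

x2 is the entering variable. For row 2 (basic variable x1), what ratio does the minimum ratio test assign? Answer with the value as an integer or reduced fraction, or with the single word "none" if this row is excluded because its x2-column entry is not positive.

none

The x2 entry in row 2 is 0 ≤ 0, so this row gives no ratio.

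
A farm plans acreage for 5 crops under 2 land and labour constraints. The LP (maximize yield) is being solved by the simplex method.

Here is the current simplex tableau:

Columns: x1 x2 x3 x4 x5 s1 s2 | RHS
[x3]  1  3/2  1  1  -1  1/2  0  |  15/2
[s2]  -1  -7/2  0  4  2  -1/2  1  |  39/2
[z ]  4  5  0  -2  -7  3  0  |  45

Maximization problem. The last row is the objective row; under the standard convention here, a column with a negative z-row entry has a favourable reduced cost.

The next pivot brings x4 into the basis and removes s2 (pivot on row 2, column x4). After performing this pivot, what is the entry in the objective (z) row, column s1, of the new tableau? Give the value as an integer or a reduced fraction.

11/4

Pivot element is row 2, column x4: 4.
Normalize row 2: new (row 2, s1) = (-1/2)/4 = -1/8.
z-row ← z-row − (-2)·(new row 2): 3 − (-2)·(-1/8) = 11/4.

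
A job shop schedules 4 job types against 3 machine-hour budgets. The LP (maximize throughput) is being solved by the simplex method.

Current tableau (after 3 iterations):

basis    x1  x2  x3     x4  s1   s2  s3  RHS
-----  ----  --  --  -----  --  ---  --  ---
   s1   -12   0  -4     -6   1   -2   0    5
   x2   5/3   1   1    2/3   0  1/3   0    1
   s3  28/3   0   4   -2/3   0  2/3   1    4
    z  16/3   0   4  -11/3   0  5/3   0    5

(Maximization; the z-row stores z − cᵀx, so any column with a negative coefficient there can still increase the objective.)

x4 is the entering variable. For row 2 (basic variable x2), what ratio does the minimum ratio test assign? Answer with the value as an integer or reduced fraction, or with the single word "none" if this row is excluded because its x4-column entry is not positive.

3/2

Ratio = RHS / (x4 entry) = 1 / (2/3) = 3/2.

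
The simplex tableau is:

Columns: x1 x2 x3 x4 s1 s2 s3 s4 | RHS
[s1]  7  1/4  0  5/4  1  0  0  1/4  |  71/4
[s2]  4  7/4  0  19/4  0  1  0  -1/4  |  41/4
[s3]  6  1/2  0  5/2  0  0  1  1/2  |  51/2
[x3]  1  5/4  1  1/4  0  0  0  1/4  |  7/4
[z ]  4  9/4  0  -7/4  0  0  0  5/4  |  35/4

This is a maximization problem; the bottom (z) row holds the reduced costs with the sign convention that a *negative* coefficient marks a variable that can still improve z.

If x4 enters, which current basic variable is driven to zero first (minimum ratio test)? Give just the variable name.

s2

Ratios: row 1 (s1): (71/4)/(5/4) = 71/5; row 2 (s2): (41/4)/(19/4) = 41/19; row 3 (s3): (51/2)/(5/2) = 51/5; row 4 (x3): (7/4)/(1/4) = 7.
Minimum ratio 41/19 is in the s2 row, so s2 leaves.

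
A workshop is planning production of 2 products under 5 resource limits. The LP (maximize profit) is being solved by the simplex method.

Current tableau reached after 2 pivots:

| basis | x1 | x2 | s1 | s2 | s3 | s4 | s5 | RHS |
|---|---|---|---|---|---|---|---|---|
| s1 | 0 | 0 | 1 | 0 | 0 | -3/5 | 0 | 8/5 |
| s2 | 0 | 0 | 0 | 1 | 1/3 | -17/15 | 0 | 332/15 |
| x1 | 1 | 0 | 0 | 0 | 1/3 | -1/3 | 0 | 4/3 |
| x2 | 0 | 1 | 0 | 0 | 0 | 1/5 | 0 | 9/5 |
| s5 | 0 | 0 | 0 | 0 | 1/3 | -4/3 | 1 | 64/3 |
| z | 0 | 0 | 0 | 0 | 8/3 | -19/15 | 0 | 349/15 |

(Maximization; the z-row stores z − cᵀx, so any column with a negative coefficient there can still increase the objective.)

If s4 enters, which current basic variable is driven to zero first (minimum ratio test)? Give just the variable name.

Ratios: row 1 (s1): entry -3/5 ≤ 0, skip; row 2 (s2): entry -17/15 ≤ 0, skip; row 3 (x1): entry -1/3 ≤ 0, skip; row 4 (x2): (9/5)/(1/5) = 9; row 5 (s5): entry -4/3 ≤ 0, skip.
Minimum ratio 9 is in the x2 row, so x2 leaves.

x2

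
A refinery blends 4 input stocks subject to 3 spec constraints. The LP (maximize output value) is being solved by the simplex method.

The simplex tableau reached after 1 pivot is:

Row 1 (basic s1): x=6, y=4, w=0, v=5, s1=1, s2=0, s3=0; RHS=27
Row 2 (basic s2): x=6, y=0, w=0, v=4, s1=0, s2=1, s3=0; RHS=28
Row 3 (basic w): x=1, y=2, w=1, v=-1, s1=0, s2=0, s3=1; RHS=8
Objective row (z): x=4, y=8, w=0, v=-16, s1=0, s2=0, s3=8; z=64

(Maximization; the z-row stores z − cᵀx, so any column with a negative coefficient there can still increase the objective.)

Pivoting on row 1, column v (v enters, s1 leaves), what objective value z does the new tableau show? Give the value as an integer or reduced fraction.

752/5

Minimum ratio for v: 27/5 = 27/5.
z changes by −(z-row coeff of v)·ratio = −(-16)·(27/5) = 432/5.
New z = 64 + (432/5) = 752/5.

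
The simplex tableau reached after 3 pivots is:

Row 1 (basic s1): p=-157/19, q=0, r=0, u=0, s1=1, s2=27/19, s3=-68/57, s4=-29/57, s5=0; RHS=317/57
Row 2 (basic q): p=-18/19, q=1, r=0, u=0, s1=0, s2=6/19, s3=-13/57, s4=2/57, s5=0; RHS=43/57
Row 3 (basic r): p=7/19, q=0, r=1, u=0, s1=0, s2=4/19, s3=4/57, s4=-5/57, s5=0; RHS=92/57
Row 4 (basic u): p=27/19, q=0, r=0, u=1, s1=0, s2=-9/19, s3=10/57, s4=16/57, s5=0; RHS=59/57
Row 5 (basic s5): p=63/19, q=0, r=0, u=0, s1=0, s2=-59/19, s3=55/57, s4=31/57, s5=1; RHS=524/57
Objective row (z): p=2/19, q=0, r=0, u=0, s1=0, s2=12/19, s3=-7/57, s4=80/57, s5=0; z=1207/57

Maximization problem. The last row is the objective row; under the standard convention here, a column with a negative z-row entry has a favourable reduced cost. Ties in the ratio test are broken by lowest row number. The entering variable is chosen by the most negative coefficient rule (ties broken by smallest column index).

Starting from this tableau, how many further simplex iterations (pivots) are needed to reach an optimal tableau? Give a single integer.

1

pivot: s3 in, u out → z = 219/10
No improving column remains; optimal.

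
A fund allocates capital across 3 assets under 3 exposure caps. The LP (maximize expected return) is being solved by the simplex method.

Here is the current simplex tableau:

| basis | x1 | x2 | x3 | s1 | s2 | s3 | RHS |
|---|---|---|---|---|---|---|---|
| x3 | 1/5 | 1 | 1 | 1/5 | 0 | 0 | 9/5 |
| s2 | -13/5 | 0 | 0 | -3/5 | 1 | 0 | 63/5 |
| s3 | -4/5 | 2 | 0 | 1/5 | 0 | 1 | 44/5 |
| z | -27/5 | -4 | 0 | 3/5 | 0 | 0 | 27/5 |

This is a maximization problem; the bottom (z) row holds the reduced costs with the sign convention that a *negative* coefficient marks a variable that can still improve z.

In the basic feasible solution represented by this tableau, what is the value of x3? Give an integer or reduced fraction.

9/5

x3 is basic (row 1); its value is the RHS of that row: 9/5.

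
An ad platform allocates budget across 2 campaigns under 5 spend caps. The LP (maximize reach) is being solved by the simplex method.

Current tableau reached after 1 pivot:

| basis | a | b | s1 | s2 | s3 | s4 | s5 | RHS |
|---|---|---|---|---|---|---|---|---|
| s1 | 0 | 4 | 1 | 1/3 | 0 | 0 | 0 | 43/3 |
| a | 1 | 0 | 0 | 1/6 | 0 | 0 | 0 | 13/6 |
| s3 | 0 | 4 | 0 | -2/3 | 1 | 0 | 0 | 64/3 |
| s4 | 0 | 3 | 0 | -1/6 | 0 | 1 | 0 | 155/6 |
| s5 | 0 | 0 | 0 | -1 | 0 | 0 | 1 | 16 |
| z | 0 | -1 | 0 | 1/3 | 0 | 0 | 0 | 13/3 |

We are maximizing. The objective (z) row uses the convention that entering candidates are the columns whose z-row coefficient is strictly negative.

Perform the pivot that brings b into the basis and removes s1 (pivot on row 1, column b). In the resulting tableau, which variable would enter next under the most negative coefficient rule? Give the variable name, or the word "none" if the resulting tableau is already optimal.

none

Pivot element 4. New z-row = old z-row − (-1)·(row 1/4).
Updated z-row coefficients: a: 0, b: 0, s1: 1/4, s2: 5/12, s3: 0, s4: 0, s5: 0.
No coefficient is strictly negative; the tableau after this pivot is optimal.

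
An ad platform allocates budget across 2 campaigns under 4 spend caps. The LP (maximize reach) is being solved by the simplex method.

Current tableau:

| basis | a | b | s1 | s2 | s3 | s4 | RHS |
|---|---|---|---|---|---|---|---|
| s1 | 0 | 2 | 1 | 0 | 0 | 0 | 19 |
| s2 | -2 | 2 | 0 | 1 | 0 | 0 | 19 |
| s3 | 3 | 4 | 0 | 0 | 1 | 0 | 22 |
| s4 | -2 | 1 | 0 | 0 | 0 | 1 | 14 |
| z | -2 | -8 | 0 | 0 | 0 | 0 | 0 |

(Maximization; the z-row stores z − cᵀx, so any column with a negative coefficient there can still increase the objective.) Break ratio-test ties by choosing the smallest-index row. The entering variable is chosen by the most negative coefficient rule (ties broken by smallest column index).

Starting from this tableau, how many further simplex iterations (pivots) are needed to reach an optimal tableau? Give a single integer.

1

pivot: b in, s3 out → z = 44
No improving column remains; optimal.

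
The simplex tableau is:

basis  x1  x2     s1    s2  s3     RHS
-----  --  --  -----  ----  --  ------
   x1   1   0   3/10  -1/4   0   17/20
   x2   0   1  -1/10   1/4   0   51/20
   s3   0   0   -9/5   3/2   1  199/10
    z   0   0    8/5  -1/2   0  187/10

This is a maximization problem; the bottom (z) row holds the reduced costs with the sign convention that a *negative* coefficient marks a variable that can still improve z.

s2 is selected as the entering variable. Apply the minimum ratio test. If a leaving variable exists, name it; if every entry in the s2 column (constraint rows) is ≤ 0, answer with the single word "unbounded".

x2

Ratios: row 1 (x1): entry -1/4 ≤ 0, skip; row 2 (x2): (51/20)/(1/4) = 51/5; row 3 (s3): (199/10)/(3/2) = 199/15.
Minimum ratio is in the x2 row, so x2 leaves.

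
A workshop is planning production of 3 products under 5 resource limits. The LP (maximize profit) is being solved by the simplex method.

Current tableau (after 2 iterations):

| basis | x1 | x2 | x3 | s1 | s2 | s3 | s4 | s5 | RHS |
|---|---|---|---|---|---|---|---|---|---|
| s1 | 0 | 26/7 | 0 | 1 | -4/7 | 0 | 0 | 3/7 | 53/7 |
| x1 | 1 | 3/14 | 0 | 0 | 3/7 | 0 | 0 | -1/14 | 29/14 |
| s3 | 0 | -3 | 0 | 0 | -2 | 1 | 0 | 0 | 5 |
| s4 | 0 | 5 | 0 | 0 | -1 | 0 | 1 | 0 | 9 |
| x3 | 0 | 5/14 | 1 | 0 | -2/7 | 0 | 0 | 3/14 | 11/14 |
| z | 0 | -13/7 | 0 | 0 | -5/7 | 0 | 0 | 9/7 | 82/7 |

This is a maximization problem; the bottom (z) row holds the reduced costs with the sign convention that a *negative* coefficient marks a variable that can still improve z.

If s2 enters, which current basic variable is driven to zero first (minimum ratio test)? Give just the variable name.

Ratios: row 1 (s1): entry -4/7 ≤ 0, skip; row 2 (x1): (29/14)/(3/7) = 29/6; row 3 (s3): entry -2 ≤ 0, skip; row 4 (s4): entry -1 ≤ 0, skip; row 5 (x3): entry -2/7 ≤ 0, skip.
Minimum ratio 29/6 is in the x1 row, so x1 leaves.

x1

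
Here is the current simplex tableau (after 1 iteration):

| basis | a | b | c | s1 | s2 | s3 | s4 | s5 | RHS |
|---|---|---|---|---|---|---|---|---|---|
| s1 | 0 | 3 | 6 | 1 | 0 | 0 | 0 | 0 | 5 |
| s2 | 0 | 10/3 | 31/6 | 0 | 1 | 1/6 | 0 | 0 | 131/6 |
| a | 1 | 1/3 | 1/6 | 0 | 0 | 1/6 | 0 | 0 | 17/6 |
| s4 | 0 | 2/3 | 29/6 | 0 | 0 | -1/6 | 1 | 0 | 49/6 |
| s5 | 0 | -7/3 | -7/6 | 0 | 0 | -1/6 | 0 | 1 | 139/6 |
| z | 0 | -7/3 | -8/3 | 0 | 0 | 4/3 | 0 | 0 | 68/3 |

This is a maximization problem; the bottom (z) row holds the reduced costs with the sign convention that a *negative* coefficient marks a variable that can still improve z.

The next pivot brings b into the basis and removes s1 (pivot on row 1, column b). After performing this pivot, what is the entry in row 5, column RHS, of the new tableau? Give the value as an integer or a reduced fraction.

487/18

Pivot element is row 1, column b: 3.
Normalize row 1: new (row 1, RHS) = 5/3 = 5/3.
row 5 ← row 5 − (-7/3)·(new row 1): 139/6 − (-7/3)·(5/3) = 487/18.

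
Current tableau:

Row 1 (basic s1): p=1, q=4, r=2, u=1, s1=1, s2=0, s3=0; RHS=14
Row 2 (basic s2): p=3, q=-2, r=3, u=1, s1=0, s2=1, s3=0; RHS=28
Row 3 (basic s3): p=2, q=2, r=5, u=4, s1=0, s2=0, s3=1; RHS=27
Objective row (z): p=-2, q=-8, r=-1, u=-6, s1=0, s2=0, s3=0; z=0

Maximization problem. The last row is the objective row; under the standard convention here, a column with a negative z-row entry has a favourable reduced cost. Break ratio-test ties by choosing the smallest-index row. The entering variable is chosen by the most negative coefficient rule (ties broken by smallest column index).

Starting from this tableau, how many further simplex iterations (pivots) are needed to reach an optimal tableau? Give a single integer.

pivot: q in, s1 out → z = 28
pivot: u in, s3 out → z = 356/7
No improving column remains; optimal.

2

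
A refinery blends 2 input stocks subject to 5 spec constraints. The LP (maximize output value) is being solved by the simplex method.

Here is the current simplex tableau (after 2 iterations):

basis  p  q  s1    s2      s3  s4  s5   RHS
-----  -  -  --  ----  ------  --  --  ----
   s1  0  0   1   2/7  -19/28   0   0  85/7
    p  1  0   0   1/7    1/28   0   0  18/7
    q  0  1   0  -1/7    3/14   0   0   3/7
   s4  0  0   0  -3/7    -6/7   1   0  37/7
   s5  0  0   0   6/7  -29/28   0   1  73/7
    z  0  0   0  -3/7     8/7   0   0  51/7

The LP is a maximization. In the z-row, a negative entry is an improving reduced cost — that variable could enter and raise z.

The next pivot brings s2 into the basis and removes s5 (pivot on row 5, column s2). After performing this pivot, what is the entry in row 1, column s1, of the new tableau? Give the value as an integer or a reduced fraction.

Pivot element is row 5, column s2: 6/7.
Normalize row 5: new (row 5, s1) = 0/(6/7) = 0.
row 1 ← row 1 − (2/7)·(new row 5): 1 − (2/7)·0 = 1.

1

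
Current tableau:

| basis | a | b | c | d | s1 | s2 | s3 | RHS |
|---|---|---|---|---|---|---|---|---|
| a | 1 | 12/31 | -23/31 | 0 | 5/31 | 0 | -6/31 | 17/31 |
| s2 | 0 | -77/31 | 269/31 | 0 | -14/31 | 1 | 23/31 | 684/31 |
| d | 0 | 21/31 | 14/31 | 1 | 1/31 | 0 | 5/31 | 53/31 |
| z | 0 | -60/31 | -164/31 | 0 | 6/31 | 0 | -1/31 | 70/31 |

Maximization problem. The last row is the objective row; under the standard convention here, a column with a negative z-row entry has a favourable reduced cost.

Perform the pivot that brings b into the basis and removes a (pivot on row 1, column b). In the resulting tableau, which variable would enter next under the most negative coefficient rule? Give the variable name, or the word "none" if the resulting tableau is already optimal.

c

Pivot element 12/31. New z-row = old z-row − (-60/31)·(row 1/(12/31)).
Updated z-row coefficients: a: 5, b: 0, c: -9, d: 0, s1: 1, s2: 0, s3: -1.
The most negative is -9 in column c, so c would enter next.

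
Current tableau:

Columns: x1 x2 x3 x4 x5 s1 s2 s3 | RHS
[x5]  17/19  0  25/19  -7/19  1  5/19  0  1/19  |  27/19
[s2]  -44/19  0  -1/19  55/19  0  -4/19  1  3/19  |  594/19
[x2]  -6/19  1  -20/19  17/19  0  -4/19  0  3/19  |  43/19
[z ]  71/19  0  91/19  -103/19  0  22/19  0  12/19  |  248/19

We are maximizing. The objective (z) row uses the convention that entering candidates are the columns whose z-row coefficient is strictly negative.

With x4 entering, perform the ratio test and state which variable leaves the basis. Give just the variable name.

x2

Ratios: row 1 (x5): entry -7/19 ≤ 0, skip; row 2 (s2): (594/19)/(55/19) = 54/5; row 3 (x2): (43/19)/(17/19) = 43/17.
Minimum ratio 43/17 is in the x2 row, so x2 leaves.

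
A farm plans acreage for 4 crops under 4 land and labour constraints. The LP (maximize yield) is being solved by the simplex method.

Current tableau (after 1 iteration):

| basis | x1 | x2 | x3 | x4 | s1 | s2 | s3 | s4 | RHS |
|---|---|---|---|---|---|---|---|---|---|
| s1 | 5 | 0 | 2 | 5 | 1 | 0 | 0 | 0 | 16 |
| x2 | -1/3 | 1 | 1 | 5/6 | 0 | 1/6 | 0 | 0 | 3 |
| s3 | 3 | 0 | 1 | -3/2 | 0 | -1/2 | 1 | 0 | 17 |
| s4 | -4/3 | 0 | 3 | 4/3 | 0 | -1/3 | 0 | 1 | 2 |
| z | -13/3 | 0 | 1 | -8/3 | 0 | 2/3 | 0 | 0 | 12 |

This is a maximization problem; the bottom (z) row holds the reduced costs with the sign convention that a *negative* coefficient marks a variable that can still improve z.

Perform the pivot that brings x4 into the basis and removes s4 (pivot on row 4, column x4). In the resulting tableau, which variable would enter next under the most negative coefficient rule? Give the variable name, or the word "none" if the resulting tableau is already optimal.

x1

Pivot element 4/3. New z-row = old z-row − (-8/3)·(row 4/(4/3)).
Updated z-row coefficients: x1: -7, x2: 0, x3: 7, x4: 0, s1: 0, s2: 0, s3: 0, s4: 2.
The most negative is -7 in column x1, so x1 would enter next.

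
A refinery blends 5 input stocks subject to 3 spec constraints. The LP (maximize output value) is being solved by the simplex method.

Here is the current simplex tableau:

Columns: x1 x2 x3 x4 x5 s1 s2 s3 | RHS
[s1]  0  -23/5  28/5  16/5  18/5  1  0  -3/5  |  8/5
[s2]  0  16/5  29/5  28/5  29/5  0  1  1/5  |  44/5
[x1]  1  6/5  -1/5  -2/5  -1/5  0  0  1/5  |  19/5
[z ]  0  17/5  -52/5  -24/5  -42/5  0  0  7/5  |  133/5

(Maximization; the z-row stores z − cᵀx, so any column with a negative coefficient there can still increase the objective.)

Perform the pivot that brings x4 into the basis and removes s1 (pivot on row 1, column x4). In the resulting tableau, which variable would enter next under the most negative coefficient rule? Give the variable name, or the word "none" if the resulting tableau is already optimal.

x2

Pivot element 16/5. New z-row = old z-row − (-24/5)·(row 1/(16/5)).
Updated z-row coefficients: x1: 0, x2: -7/2, x3: -2, x4: 0, x5: -3, s1: 3/2, s2: 0, s3: 1/2.
The most negative is -7/2 in column x2, so x2 would enter next.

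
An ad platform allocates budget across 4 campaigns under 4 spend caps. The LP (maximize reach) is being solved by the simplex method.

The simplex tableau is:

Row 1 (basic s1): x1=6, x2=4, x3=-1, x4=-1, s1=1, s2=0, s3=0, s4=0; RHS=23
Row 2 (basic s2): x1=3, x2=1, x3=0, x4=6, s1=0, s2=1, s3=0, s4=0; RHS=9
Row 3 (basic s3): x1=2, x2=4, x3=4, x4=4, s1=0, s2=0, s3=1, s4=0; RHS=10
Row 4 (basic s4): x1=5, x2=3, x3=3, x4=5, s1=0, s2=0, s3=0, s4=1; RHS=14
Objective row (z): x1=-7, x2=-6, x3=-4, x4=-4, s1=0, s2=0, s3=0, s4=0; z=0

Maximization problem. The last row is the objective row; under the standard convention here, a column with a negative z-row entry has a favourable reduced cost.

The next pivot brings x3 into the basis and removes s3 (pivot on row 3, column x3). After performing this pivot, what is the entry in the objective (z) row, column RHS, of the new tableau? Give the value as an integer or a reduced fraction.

10

Pivot element is row 3, column x3: 4.
Normalize row 3: new (row 3, RHS) = 10/4 = 5/2.
z-row ← z-row − (-4)·(new row 3): 0 − (-4)·(5/2) = 10.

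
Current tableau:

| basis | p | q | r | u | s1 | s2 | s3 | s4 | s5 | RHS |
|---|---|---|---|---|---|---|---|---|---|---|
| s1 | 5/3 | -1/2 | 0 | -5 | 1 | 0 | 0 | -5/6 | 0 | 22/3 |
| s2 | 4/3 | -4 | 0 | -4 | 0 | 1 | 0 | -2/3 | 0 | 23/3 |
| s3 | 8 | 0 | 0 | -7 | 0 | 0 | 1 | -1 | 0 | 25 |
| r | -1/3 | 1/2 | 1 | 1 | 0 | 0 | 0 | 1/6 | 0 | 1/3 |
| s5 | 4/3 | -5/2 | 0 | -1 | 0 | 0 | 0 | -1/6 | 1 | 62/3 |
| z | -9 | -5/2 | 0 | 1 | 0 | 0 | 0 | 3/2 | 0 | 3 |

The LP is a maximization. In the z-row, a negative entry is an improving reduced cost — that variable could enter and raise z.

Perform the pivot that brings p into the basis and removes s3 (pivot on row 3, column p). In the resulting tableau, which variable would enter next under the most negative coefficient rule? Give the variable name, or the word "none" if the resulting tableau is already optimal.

Pivot element 8. New z-row = old z-row − (-9)·(row 3/8).
Updated z-row coefficients: p: 0, q: -5/2, r: 0, u: -55/8, s1: 0, s2: 0, s3: 9/8, s4: 3/8, s5: 0.
The most negative is -55/8 in column u, so u would enter next.

u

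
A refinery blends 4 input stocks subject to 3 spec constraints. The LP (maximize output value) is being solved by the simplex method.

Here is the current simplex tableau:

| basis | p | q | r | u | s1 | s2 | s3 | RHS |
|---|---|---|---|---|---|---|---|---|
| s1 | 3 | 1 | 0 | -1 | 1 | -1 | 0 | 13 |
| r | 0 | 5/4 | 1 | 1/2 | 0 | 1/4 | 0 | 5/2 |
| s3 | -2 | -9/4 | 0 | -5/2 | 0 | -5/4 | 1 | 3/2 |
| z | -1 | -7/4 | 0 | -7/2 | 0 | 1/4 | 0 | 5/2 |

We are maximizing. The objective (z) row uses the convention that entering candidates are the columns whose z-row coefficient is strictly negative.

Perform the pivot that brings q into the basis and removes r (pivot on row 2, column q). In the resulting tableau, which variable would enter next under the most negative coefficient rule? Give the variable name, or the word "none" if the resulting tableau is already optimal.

Pivot element 5/4. New z-row = old z-row − (-7/4)·(row 2/(5/4)).
Updated z-row coefficients: p: -1, q: 0, r: 7/5, u: -14/5, s1: 0, s2: 3/5, s3: 0.
The most negative is -14/5 in column u, so u would enter next.

u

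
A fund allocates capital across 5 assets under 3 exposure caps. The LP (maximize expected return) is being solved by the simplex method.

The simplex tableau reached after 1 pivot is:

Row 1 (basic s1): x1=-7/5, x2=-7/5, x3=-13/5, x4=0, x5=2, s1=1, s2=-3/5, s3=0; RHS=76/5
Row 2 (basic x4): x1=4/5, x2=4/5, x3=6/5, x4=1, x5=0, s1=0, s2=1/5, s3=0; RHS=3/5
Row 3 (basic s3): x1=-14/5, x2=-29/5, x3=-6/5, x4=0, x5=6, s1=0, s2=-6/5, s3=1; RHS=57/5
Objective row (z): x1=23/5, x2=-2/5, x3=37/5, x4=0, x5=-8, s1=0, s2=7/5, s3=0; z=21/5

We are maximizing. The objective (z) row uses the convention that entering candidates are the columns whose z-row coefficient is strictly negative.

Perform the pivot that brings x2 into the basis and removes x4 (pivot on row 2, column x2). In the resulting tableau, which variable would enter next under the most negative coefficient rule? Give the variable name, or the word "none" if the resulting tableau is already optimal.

x5

Pivot element 4/5. New z-row = old z-row − (-2/5)·(row 2/(4/5)).
Updated z-row coefficients: x1: 5, x2: 0, x3: 8, x4: 1/2, x5: -8, s1: 0, s2: 3/2, s3: 0.
The most negative is -8 in column x5, so x5 would enter next.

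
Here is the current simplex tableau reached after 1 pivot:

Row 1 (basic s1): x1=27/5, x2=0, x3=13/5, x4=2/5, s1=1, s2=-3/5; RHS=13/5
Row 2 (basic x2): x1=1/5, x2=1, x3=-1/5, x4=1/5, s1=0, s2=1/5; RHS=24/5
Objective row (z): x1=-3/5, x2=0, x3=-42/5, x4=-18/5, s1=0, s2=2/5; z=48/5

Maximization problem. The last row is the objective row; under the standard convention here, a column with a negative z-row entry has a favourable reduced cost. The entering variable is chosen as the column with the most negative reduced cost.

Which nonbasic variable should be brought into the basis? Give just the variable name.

x3

Objective-row coefficients: x1: -3/5, x2: 0, x3: -42/5, x4: -18/5, s1: 0, s2: 2/5.
The most negative is -42/5 in column x3, so x3 enters.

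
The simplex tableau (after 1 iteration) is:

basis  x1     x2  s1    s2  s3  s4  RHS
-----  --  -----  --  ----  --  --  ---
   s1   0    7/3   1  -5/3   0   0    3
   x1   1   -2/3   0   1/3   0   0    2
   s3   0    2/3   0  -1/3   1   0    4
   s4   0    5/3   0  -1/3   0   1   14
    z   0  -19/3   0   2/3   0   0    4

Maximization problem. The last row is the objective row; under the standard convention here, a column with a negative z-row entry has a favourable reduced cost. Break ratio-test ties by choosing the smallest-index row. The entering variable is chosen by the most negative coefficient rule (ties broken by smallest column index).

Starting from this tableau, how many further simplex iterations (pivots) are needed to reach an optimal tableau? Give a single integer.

pivot: x2 in, s1 out → z = 85/7
pivot: s2 in, s4 out → z = 131/2
pivot: s1 in, x1 out → z = 80
No improving column remains; optimal.

3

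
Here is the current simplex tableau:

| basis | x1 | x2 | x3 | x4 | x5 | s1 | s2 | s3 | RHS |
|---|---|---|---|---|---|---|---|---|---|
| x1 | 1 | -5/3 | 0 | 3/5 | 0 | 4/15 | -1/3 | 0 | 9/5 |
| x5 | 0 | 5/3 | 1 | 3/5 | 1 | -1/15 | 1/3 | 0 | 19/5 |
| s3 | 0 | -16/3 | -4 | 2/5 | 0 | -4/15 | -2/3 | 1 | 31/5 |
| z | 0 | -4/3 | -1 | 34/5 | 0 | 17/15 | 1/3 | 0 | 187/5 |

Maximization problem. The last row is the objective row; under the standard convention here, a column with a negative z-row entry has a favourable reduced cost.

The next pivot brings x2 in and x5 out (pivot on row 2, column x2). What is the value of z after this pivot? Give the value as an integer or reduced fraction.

Minimum ratio for x2: (19/5)/(5/3) = 57/25.
z changes by −(z-row coeff of x2)·ratio = −(-4/3)·(57/25) = 76/25.
New z = 187/5 + (76/25) = 1011/25.

1011/25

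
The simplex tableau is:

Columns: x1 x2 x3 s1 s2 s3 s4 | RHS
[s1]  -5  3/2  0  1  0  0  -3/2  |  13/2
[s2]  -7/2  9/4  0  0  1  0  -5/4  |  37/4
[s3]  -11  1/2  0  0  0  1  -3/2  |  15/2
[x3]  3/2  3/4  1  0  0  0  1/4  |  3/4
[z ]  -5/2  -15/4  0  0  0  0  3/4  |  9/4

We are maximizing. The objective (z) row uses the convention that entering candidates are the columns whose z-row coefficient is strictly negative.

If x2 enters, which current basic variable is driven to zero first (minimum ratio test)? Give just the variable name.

Ratios: row 1 (s1): (13/2)/(3/2) = 13/3; row 2 (s2): (37/4)/(9/4) = 37/9; row 3 (s3): (15/2)/(1/2) = 15; row 4 (x3): (3/4)/(3/4) = 1.
Minimum ratio 1 is in the x3 row, so x3 leaves.

x3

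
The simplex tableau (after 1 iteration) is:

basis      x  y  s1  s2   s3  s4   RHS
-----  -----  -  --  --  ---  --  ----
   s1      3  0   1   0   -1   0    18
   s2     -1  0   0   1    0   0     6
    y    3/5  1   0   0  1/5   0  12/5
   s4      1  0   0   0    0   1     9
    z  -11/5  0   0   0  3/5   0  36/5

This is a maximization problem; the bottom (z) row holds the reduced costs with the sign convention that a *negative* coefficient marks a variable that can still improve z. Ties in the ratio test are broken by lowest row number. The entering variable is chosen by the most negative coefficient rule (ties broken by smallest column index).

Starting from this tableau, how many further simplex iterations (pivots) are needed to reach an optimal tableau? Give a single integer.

1

pivot: x in, y out → z = 16
No improving column remains; optimal.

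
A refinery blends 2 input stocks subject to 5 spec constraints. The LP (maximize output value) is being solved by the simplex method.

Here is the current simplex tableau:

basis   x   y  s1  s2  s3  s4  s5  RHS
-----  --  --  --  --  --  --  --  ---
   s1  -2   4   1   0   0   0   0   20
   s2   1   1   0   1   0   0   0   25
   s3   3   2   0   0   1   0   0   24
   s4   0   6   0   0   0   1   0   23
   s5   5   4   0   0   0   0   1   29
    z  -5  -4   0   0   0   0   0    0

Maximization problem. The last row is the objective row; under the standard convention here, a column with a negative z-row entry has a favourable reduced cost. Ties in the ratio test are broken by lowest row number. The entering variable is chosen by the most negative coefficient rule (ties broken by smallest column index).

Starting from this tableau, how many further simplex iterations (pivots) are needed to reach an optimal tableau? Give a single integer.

pivot: x in, s5 out → z = 29
No improving column remains; optimal.

1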